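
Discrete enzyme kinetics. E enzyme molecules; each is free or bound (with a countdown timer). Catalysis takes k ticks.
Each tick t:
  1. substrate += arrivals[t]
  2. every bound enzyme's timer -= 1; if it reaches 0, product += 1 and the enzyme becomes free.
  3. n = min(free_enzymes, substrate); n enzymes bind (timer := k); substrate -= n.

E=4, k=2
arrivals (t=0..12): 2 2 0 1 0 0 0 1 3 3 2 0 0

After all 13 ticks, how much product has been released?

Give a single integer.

t=0: arr=2 -> substrate=0 bound=2 product=0
t=1: arr=2 -> substrate=0 bound=4 product=0
t=2: arr=0 -> substrate=0 bound=2 product=2
t=3: arr=1 -> substrate=0 bound=1 product=4
t=4: arr=0 -> substrate=0 bound=1 product=4
t=5: arr=0 -> substrate=0 bound=0 product=5
t=6: arr=0 -> substrate=0 bound=0 product=5
t=7: arr=1 -> substrate=0 bound=1 product=5
t=8: arr=3 -> substrate=0 bound=4 product=5
t=9: arr=3 -> substrate=2 bound=4 product=6
t=10: arr=2 -> substrate=1 bound=4 product=9
t=11: arr=0 -> substrate=0 bound=4 product=10
t=12: arr=0 -> substrate=0 bound=1 product=13

Answer: 13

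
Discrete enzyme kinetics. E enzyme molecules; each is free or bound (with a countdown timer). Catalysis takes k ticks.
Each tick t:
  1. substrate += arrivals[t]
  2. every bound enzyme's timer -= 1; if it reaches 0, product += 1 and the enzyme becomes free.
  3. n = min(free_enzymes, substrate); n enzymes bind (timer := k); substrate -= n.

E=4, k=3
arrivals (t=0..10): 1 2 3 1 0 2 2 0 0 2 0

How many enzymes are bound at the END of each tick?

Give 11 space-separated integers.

t=0: arr=1 -> substrate=0 bound=1 product=0
t=1: arr=2 -> substrate=0 bound=3 product=0
t=2: arr=3 -> substrate=2 bound=4 product=0
t=3: arr=1 -> substrate=2 bound=4 product=1
t=4: arr=0 -> substrate=0 bound=4 product=3
t=5: arr=2 -> substrate=1 bound=4 product=4
t=6: arr=2 -> substrate=2 bound=4 product=5
t=7: arr=0 -> substrate=0 bound=4 product=7
t=8: arr=0 -> substrate=0 bound=3 product=8
t=9: arr=2 -> substrate=0 bound=4 product=9
t=10: arr=0 -> substrate=0 bound=2 product=11

Answer: 1 3 4 4 4 4 4 4 3 4 2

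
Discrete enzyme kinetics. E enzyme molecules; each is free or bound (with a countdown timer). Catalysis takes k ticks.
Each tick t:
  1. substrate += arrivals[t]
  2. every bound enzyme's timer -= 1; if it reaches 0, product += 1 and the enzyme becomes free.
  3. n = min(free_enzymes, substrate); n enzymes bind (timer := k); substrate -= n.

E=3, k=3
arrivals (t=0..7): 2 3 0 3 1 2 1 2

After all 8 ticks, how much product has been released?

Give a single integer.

Answer: 6

Derivation:
t=0: arr=2 -> substrate=0 bound=2 product=0
t=1: arr=3 -> substrate=2 bound=3 product=0
t=2: arr=0 -> substrate=2 bound=3 product=0
t=3: arr=3 -> substrate=3 bound=3 product=2
t=4: arr=1 -> substrate=3 bound=3 product=3
t=5: arr=2 -> substrate=5 bound=3 product=3
t=6: arr=1 -> substrate=4 bound=3 product=5
t=7: arr=2 -> substrate=5 bound=3 product=6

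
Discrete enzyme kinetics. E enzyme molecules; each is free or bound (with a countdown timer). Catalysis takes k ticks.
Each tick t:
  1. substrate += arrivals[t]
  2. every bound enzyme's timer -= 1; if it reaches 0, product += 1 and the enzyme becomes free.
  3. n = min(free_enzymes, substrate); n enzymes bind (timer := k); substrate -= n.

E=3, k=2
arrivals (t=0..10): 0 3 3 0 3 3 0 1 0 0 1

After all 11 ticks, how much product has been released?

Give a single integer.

t=0: arr=0 -> substrate=0 bound=0 product=0
t=1: arr=3 -> substrate=0 bound=3 product=0
t=2: arr=3 -> substrate=3 bound=3 product=0
t=3: arr=0 -> substrate=0 bound=3 product=3
t=4: arr=3 -> substrate=3 bound=3 product=3
t=5: arr=3 -> substrate=3 bound=3 product=6
t=6: arr=0 -> substrate=3 bound=3 product=6
t=7: arr=1 -> substrate=1 bound=3 product=9
t=8: arr=0 -> substrate=1 bound=3 product=9
t=9: arr=0 -> substrate=0 bound=1 product=12
t=10: arr=1 -> substrate=0 bound=2 product=12

Answer: 12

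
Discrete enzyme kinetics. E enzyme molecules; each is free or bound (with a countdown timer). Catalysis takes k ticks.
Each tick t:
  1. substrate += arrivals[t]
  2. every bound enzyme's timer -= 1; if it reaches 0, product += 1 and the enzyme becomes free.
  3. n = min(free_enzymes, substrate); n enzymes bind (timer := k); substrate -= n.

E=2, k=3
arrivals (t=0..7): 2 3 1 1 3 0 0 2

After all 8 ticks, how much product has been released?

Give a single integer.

Answer: 4

Derivation:
t=0: arr=2 -> substrate=0 bound=2 product=0
t=1: arr=3 -> substrate=3 bound=2 product=0
t=2: arr=1 -> substrate=4 bound=2 product=0
t=3: arr=1 -> substrate=3 bound=2 product=2
t=4: arr=3 -> substrate=6 bound=2 product=2
t=5: arr=0 -> substrate=6 bound=2 product=2
t=6: arr=0 -> substrate=4 bound=2 product=4
t=7: arr=2 -> substrate=6 bound=2 product=4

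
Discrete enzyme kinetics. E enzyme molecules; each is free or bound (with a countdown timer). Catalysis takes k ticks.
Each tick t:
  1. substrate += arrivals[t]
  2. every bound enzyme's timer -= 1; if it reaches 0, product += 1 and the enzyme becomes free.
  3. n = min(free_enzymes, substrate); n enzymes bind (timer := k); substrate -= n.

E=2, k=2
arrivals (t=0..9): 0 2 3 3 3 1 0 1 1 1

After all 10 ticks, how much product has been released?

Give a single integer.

t=0: arr=0 -> substrate=0 bound=0 product=0
t=1: arr=2 -> substrate=0 bound=2 product=0
t=2: arr=3 -> substrate=3 bound=2 product=0
t=3: arr=3 -> substrate=4 bound=2 product=2
t=4: arr=3 -> substrate=7 bound=2 product=2
t=5: arr=1 -> substrate=6 bound=2 product=4
t=6: arr=0 -> substrate=6 bound=2 product=4
t=7: arr=1 -> substrate=5 bound=2 product=6
t=8: arr=1 -> substrate=6 bound=2 product=6
t=9: arr=1 -> substrate=5 bound=2 product=8

Answer: 8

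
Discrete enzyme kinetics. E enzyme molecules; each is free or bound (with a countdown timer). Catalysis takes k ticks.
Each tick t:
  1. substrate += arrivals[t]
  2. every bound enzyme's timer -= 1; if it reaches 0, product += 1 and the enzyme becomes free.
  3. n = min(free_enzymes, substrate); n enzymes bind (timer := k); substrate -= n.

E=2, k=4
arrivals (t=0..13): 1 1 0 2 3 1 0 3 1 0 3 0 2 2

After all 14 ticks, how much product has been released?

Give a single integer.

Answer: 6

Derivation:
t=0: arr=1 -> substrate=0 bound=1 product=0
t=1: arr=1 -> substrate=0 bound=2 product=0
t=2: arr=0 -> substrate=0 bound=2 product=0
t=3: arr=2 -> substrate=2 bound=2 product=0
t=4: arr=3 -> substrate=4 bound=2 product=1
t=5: arr=1 -> substrate=4 bound=2 product=2
t=6: arr=0 -> substrate=4 bound=2 product=2
t=7: arr=3 -> substrate=7 bound=2 product=2
t=8: arr=1 -> substrate=7 bound=2 product=3
t=9: arr=0 -> substrate=6 bound=2 product=4
t=10: arr=3 -> substrate=9 bound=2 product=4
t=11: arr=0 -> substrate=9 bound=2 product=4
t=12: arr=2 -> substrate=10 bound=2 product=5
t=13: arr=2 -> substrate=11 bound=2 product=6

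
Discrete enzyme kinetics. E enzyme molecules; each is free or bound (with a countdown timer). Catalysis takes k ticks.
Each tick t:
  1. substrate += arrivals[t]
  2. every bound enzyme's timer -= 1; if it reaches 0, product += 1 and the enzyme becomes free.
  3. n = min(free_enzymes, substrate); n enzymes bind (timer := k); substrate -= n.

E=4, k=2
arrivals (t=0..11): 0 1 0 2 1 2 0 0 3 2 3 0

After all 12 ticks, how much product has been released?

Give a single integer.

Answer: 10

Derivation:
t=0: arr=0 -> substrate=0 bound=0 product=0
t=1: arr=1 -> substrate=0 bound=1 product=0
t=2: arr=0 -> substrate=0 bound=1 product=0
t=3: arr=2 -> substrate=0 bound=2 product=1
t=4: arr=1 -> substrate=0 bound=3 product=1
t=5: arr=2 -> substrate=0 bound=3 product=3
t=6: arr=0 -> substrate=0 bound=2 product=4
t=7: arr=0 -> substrate=0 bound=0 product=6
t=8: arr=3 -> substrate=0 bound=3 product=6
t=9: arr=2 -> substrate=1 bound=4 product=6
t=10: arr=3 -> substrate=1 bound=4 product=9
t=11: arr=0 -> substrate=0 bound=4 product=10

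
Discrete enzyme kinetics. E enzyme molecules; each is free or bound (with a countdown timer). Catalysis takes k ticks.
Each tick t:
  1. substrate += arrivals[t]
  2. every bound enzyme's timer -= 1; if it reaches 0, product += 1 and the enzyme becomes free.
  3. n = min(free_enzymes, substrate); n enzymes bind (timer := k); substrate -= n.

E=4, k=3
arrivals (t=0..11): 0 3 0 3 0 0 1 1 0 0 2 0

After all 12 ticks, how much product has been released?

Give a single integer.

Answer: 8

Derivation:
t=0: arr=0 -> substrate=0 bound=0 product=0
t=1: arr=3 -> substrate=0 bound=3 product=0
t=2: arr=0 -> substrate=0 bound=3 product=0
t=3: arr=3 -> substrate=2 bound=4 product=0
t=4: arr=0 -> substrate=0 bound=3 product=3
t=5: arr=0 -> substrate=0 bound=3 product=3
t=6: arr=1 -> substrate=0 bound=3 product=4
t=7: arr=1 -> substrate=0 bound=2 product=6
t=8: arr=0 -> substrate=0 bound=2 product=6
t=9: arr=0 -> substrate=0 bound=1 product=7
t=10: arr=2 -> substrate=0 bound=2 product=8
t=11: arr=0 -> substrate=0 bound=2 product=8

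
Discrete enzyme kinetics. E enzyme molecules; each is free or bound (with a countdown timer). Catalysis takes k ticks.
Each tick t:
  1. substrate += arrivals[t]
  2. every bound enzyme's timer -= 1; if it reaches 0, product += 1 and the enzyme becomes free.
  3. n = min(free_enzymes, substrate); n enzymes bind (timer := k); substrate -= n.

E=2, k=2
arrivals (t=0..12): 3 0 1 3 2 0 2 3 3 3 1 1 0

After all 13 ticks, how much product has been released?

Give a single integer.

Answer: 12

Derivation:
t=0: arr=3 -> substrate=1 bound=2 product=0
t=1: arr=0 -> substrate=1 bound=2 product=0
t=2: arr=1 -> substrate=0 bound=2 product=2
t=3: arr=3 -> substrate=3 bound=2 product=2
t=4: arr=2 -> substrate=3 bound=2 product=4
t=5: arr=0 -> substrate=3 bound=2 product=4
t=6: arr=2 -> substrate=3 bound=2 product=6
t=7: arr=3 -> substrate=6 bound=2 product=6
t=8: arr=3 -> substrate=7 bound=2 product=8
t=9: arr=3 -> substrate=10 bound=2 product=8
t=10: arr=1 -> substrate=9 bound=2 product=10
t=11: arr=1 -> substrate=10 bound=2 product=10
t=12: arr=0 -> substrate=8 bound=2 product=12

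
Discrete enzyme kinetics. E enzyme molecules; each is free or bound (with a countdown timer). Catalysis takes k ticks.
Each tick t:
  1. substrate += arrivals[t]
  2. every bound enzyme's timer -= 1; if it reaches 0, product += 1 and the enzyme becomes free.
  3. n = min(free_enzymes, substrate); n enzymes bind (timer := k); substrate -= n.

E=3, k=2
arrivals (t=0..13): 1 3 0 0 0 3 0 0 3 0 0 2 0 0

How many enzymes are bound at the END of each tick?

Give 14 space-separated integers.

t=0: arr=1 -> substrate=0 bound=1 product=0
t=1: arr=3 -> substrate=1 bound=3 product=0
t=2: arr=0 -> substrate=0 bound=3 product=1
t=3: arr=0 -> substrate=0 bound=1 product=3
t=4: arr=0 -> substrate=0 bound=0 product=4
t=5: arr=3 -> substrate=0 bound=3 product=4
t=6: arr=0 -> substrate=0 bound=3 product=4
t=7: arr=0 -> substrate=0 bound=0 product=7
t=8: arr=3 -> substrate=0 bound=3 product=7
t=9: arr=0 -> substrate=0 bound=3 product=7
t=10: arr=0 -> substrate=0 bound=0 product=10
t=11: arr=2 -> substrate=0 bound=2 product=10
t=12: arr=0 -> substrate=0 bound=2 product=10
t=13: arr=0 -> substrate=0 bound=0 product=12

Answer: 1 3 3 1 0 3 3 0 3 3 0 2 2 0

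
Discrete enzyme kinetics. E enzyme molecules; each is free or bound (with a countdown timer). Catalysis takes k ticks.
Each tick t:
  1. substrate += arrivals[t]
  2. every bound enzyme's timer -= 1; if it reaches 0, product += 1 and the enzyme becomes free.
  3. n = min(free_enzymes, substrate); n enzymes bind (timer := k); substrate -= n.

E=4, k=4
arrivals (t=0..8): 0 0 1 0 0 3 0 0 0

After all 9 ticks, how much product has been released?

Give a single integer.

Answer: 1

Derivation:
t=0: arr=0 -> substrate=0 bound=0 product=0
t=1: arr=0 -> substrate=0 bound=0 product=0
t=2: arr=1 -> substrate=0 bound=1 product=0
t=3: arr=0 -> substrate=0 bound=1 product=0
t=4: arr=0 -> substrate=0 bound=1 product=0
t=5: arr=3 -> substrate=0 bound=4 product=0
t=6: arr=0 -> substrate=0 bound=3 product=1
t=7: arr=0 -> substrate=0 bound=3 product=1
t=8: arr=0 -> substrate=0 bound=3 product=1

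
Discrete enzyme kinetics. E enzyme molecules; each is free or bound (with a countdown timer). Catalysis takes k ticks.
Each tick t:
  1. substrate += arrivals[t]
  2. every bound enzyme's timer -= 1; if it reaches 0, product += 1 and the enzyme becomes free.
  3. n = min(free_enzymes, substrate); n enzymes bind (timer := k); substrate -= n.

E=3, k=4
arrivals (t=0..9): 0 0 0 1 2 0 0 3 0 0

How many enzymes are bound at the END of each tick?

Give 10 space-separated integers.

t=0: arr=0 -> substrate=0 bound=0 product=0
t=1: arr=0 -> substrate=0 bound=0 product=0
t=2: arr=0 -> substrate=0 bound=0 product=0
t=3: arr=1 -> substrate=0 bound=1 product=0
t=4: arr=2 -> substrate=0 bound=3 product=0
t=5: arr=0 -> substrate=0 bound=3 product=0
t=6: arr=0 -> substrate=0 bound=3 product=0
t=7: arr=3 -> substrate=2 bound=3 product=1
t=8: arr=0 -> substrate=0 bound=3 product=3
t=9: arr=0 -> substrate=0 bound=3 product=3

Answer: 0 0 0 1 3 3 3 3 3 3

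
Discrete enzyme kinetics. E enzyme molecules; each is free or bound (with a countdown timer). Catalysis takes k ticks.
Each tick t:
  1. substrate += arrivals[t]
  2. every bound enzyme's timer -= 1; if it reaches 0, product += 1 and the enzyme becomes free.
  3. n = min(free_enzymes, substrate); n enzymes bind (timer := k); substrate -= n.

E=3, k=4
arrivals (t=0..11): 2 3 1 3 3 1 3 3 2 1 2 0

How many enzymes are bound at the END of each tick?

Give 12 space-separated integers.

Answer: 2 3 3 3 3 3 3 3 3 3 3 3

Derivation:
t=0: arr=2 -> substrate=0 bound=2 product=0
t=1: arr=3 -> substrate=2 bound=3 product=0
t=2: arr=1 -> substrate=3 bound=3 product=0
t=3: arr=3 -> substrate=6 bound=3 product=0
t=4: arr=3 -> substrate=7 bound=3 product=2
t=5: arr=1 -> substrate=7 bound=3 product=3
t=6: arr=3 -> substrate=10 bound=3 product=3
t=7: arr=3 -> substrate=13 bound=3 product=3
t=8: arr=2 -> substrate=13 bound=3 product=5
t=9: arr=1 -> substrate=13 bound=3 product=6
t=10: arr=2 -> substrate=15 bound=3 product=6
t=11: arr=0 -> substrate=15 bound=3 product=6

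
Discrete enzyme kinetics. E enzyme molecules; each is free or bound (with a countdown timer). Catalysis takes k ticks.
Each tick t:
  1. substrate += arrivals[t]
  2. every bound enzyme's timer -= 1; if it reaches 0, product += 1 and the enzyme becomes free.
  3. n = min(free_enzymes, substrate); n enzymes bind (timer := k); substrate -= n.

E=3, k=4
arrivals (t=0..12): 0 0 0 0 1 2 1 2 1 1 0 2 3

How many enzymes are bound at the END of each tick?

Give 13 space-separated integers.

t=0: arr=0 -> substrate=0 bound=0 product=0
t=1: arr=0 -> substrate=0 bound=0 product=0
t=2: arr=0 -> substrate=0 bound=0 product=0
t=3: arr=0 -> substrate=0 bound=0 product=0
t=4: arr=1 -> substrate=0 bound=1 product=0
t=5: arr=2 -> substrate=0 bound=3 product=0
t=6: arr=1 -> substrate=1 bound=3 product=0
t=7: arr=2 -> substrate=3 bound=3 product=0
t=8: arr=1 -> substrate=3 bound=3 product=1
t=9: arr=1 -> substrate=2 bound=3 product=3
t=10: arr=0 -> substrate=2 bound=3 product=3
t=11: arr=2 -> substrate=4 bound=3 product=3
t=12: arr=3 -> substrate=6 bound=3 product=4

Answer: 0 0 0 0 1 3 3 3 3 3 3 3 3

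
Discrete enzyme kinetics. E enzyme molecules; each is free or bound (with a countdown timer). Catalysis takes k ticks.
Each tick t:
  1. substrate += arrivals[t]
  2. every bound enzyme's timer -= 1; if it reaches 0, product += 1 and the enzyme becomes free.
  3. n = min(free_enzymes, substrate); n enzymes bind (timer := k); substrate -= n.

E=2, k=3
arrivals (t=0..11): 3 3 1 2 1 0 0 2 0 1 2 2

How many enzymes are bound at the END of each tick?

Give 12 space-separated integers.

t=0: arr=3 -> substrate=1 bound=2 product=0
t=1: arr=3 -> substrate=4 bound=2 product=0
t=2: arr=1 -> substrate=5 bound=2 product=0
t=3: arr=2 -> substrate=5 bound=2 product=2
t=4: arr=1 -> substrate=6 bound=2 product=2
t=5: arr=0 -> substrate=6 bound=2 product=2
t=6: arr=0 -> substrate=4 bound=2 product=4
t=7: arr=2 -> substrate=6 bound=2 product=4
t=8: arr=0 -> substrate=6 bound=2 product=4
t=9: arr=1 -> substrate=5 bound=2 product=6
t=10: arr=2 -> substrate=7 bound=2 product=6
t=11: arr=2 -> substrate=9 bound=2 product=6

Answer: 2 2 2 2 2 2 2 2 2 2 2 2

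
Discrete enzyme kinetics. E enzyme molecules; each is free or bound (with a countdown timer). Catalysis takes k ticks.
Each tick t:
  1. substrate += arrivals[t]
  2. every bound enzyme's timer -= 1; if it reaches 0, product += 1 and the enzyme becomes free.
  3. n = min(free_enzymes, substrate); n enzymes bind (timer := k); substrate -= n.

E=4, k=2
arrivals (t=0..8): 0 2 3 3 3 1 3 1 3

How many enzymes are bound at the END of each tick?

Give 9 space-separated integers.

Answer: 0 2 4 4 4 4 4 4 4

Derivation:
t=0: arr=0 -> substrate=0 bound=0 product=0
t=1: arr=2 -> substrate=0 bound=2 product=0
t=2: arr=3 -> substrate=1 bound=4 product=0
t=3: arr=3 -> substrate=2 bound=4 product=2
t=4: arr=3 -> substrate=3 bound=4 product=4
t=5: arr=1 -> substrate=2 bound=4 product=6
t=6: arr=3 -> substrate=3 bound=4 product=8
t=7: arr=1 -> substrate=2 bound=4 product=10
t=8: arr=3 -> substrate=3 bound=4 product=12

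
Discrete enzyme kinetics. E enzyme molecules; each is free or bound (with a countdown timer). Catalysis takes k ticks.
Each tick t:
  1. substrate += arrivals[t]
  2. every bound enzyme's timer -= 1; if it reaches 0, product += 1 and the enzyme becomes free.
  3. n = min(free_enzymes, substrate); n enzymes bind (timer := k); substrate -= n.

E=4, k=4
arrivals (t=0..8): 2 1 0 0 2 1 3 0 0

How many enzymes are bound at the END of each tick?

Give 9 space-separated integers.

Answer: 2 3 3 3 3 3 4 4 4

Derivation:
t=0: arr=2 -> substrate=0 bound=2 product=0
t=1: arr=1 -> substrate=0 bound=3 product=0
t=2: arr=0 -> substrate=0 bound=3 product=0
t=3: arr=0 -> substrate=0 bound=3 product=0
t=4: arr=2 -> substrate=0 bound=3 product=2
t=5: arr=1 -> substrate=0 bound=3 product=3
t=6: arr=3 -> substrate=2 bound=4 product=3
t=7: arr=0 -> substrate=2 bound=4 product=3
t=8: arr=0 -> substrate=0 bound=4 product=5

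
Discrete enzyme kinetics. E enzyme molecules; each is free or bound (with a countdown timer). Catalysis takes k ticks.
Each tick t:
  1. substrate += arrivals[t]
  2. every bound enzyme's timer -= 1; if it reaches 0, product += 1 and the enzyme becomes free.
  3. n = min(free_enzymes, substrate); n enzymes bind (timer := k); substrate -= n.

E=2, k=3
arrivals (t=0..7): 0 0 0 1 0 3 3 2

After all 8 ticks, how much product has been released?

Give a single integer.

Answer: 1

Derivation:
t=0: arr=0 -> substrate=0 bound=0 product=0
t=1: arr=0 -> substrate=0 bound=0 product=0
t=2: arr=0 -> substrate=0 bound=0 product=0
t=3: arr=1 -> substrate=0 bound=1 product=0
t=4: arr=0 -> substrate=0 bound=1 product=0
t=5: arr=3 -> substrate=2 bound=2 product=0
t=6: arr=3 -> substrate=4 bound=2 product=1
t=7: arr=2 -> substrate=6 bound=2 product=1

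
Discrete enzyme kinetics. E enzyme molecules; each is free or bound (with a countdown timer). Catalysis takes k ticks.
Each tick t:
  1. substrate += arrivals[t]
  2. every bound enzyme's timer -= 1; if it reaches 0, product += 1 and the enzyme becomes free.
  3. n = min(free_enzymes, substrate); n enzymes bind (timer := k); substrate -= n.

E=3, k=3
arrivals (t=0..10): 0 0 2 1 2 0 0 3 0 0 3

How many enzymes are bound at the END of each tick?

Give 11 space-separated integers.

t=0: arr=0 -> substrate=0 bound=0 product=0
t=1: arr=0 -> substrate=0 bound=0 product=0
t=2: arr=2 -> substrate=0 bound=2 product=0
t=3: arr=1 -> substrate=0 bound=3 product=0
t=4: arr=2 -> substrate=2 bound=3 product=0
t=5: arr=0 -> substrate=0 bound=3 product=2
t=6: arr=0 -> substrate=0 bound=2 product=3
t=7: arr=3 -> substrate=2 bound=3 product=3
t=8: arr=0 -> substrate=0 bound=3 product=5
t=9: arr=0 -> substrate=0 bound=3 product=5
t=10: arr=3 -> substrate=2 bound=3 product=6

Answer: 0 0 2 3 3 3 2 3 3 3 3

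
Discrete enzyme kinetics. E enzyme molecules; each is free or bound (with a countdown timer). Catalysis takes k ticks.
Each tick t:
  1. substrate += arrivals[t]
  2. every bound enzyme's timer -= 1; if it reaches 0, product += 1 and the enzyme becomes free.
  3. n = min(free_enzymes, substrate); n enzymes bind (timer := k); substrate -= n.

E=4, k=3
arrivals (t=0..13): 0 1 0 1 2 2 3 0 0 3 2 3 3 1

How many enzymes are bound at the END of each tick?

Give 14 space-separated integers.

Answer: 0 1 1 2 3 4 4 4 4 4 4 4 4 4

Derivation:
t=0: arr=0 -> substrate=0 bound=0 product=0
t=1: arr=1 -> substrate=0 bound=1 product=0
t=2: arr=0 -> substrate=0 bound=1 product=0
t=3: arr=1 -> substrate=0 bound=2 product=0
t=4: arr=2 -> substrate=0 bound=3 product=1
t=5: arr=2 -> substrate=1 bound=4 product=1
t=6: arr=3 -> substrate=3 bound=4 product=2
t=7: arr=0 -> substrate=1 bound=4 product=4
t=8: arr=0 -> substrate=0 bound=4 product=5
t=9: arr=3 -> substrate=2 bound=4 product=6
t=10: arr=2 -> substrate=2 bound=4 product=8
t=11: arr=3 -> substrate=4 bound=4 product=9
t=12: arr=3 -> substrate=6 bound=4 product=10
t=13: arr=1 -> substrate=5 bound=4 product=12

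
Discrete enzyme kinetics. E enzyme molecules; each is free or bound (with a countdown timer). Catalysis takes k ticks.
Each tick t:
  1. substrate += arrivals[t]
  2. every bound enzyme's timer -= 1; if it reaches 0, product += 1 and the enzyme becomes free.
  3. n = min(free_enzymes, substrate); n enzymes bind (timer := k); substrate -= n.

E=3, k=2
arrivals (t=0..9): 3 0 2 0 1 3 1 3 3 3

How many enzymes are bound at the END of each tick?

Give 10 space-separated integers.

t=0: arr=3 -> substrate=0 bound=3 product=0
t=1: arr=0 -> substrate=0 bound=3 product=0
t=2: arr=2 -> substrate=0 bound=2 product=3
t=3: arr=0 -> substrate=0 bound=2 product=3
t=4: arr=1 -> substrate=0 bound=1 product=5
t=5: arr=3 -> substrate=1 bound=3 product=5
t=6: arr=1 -> substrate=1 bound=3 product=6
t=7: arr=3 -> substrate=2 bound=3 product=8
t=8: arr=3 -> substrate=4 bound=3 product=9
t=9: arr=3 -> substrate=5 bound=3 product=11

Answer: 3 3 2 2 1 3 3 3 3 3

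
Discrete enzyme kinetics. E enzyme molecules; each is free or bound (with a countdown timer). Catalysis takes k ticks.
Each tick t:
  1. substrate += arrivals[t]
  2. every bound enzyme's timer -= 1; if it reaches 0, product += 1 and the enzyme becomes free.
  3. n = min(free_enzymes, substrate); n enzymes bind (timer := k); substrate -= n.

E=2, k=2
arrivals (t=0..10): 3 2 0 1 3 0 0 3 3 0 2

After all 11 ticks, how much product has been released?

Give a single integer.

Answer: 10

Derivation:
t=0: arr=3 -> substrate=1 bound=2 product=0
t=1: arr=2 -> substrate=3 bound=2 product=0
t=2: arr=0 -> substrate=1 bound=2 product=2
t=3: arr=1 -> substrate=2 bound=2 product=2
t=4: arr=3 -> substrate=3 bound=2 product=4
t=5: arr=0 -> substrate=3 bound=2 product=4
t=6: arr=0 -> substrate=1 bound=2 product=6
t=7: arr=3 -> substrate=4 bound=2 product=6
t=8: arr=3 -> substrate=5 bound=2 product=8
t=9: arr=0 -> substrate=5 bound=2 product=8
t=10: arr=2 -> substrate=5 bound=2 product=10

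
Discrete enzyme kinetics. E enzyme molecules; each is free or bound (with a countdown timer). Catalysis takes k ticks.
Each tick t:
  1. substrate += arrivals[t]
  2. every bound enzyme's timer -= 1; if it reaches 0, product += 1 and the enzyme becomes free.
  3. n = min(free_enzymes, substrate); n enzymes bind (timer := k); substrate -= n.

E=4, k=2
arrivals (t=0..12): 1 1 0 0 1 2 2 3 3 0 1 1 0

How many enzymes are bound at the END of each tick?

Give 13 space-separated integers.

t=0: arr=1 -> substrate=0 bound=1 product=0
t=1: arr=1 -> substrate=0 bound=2 product=0
t=2: arr=0 -> substrate=0 bound=1 product=1
t=3: arr=0 -> substrate=0 bound=0 product=2
t=4: arr=1 -> substrate=0 bound=1 product=2
t=5: arr=2 -> substrate=0 bound=3 product=2
t=6: arr=2 -> substrate=0 bound=4 product=3
t=7: arr=3 -> substrate=1 bound=4 product=5
t=8: arr=3 -> substrate=2 bound=4 product=7
t=9: arr=0 -> substrate=0 bound=4 product=9
t=10: arr=1 -> substrate=0 bound=3 product=11
t=11: arr=1 -> substrate=0 bound=2 product=13
t=12: arr=0 -> substrate=0 bound=1 product=14

Answer: 1 2 1 0 1 3 4 4 4 4 3 2 1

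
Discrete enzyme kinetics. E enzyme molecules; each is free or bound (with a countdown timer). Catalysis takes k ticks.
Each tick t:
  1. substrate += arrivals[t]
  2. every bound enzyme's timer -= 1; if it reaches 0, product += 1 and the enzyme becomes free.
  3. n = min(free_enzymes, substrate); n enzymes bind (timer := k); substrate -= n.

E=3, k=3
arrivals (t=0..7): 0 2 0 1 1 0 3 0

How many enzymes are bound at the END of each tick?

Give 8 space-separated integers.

Answer: 0 2 2 3 2 2 3 3

Derivation:
t=0: arr=0 -> substrate=0 bound=0 product=0
t=1: arr=2 -> substrate=0 bound=2 product=0
t=2: arr=0 -> substrate=0 bound=2 product=0
t=3: arr=1 -> substrate=0 bound=3 product=0
t=4: arr=1 -> substrate=0 bound=2 product=2
t=5: arr=0 -> substrate=0 bound=2 product=2
t=6: arr=3 -> substrate=1 bound=3 product=3
t=7: arr=0 -> substrate=0 bound=3 product=4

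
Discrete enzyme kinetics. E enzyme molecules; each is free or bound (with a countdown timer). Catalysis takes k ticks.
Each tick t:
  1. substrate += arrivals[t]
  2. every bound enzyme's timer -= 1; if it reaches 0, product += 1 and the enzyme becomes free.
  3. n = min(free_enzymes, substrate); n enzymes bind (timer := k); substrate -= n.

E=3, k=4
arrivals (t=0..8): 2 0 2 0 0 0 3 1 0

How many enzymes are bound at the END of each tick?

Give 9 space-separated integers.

Answer: 2 2 3 3 2 2 3 3 3

Derivation:
t=0: arr=2 -> substrate=0 bound=2 product=0
t=1: arr=0 -> substrate=0 bound=2 product=0
t=2: arr=2 -> substrate=1 bound=3 product=0
t=3: arr=0 -> substrate=1 bound=3 product=0
t=4: arr=0 -> substrate=0 bound=2 product=2
t=5: arr=0 -> substrate=0 bound=2 product=2
t=6: arr=3 -> substrate=1 bound=3 product=3
t=7: arr=1 -> substrate=2 bound=3 product=3
t=8: arr=0 -> substrate=1 bound=3 product=4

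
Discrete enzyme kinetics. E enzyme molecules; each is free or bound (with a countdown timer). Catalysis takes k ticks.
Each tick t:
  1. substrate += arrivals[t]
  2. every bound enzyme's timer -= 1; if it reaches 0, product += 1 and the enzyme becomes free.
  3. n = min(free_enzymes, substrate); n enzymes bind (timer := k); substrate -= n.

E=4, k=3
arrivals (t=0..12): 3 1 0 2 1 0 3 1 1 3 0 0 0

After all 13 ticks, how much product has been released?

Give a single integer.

Answer: 14

Derivation:
t=0: arr=3 -> substrate=0 bound=3 product=0
t=1: arr=1 -> substrate=0 bound=4 product=0
t=2: arr=0 -> substrate=0 bound=4 product=0
t=3: arr=2 -> substrate=0 bound=3 product=3
t=4: arr=1 -> substrate=0 bound=3 product=4
t=5: arr=0 -> substrate=0 bound=3 product=4
t=6: arr=3 -> substrate=0 bound=4 product=6
t=7: arr=1 -> substrate=0 bound=4 product=7
t=8: arr=1 -> substrate=1 bound=4 product=7
t=9: arr=3 -> substrate=1 bound=4 product=10
t=10: arr=0 -> substrate=0 bound=4 product=11
t=11: arr=0 -> substrate=0 bound=4 product=11
t=12: arr=0 -> substrate=0 bound=1 product=14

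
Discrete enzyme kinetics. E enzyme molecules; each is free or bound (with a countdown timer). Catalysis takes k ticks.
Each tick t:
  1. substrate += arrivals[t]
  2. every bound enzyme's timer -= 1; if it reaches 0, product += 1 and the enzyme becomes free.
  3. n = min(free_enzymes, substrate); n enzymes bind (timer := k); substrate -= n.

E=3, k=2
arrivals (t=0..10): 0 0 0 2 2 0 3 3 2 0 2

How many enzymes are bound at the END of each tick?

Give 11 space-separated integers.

Answer: 0 0 0 2 3 2 3 3 3 3 3

Derivation:
t=0: arr=0 -> substrate=0 bound=0 product=0
t=1: arr=0 -> substrate=0 bound=0 product=0
t=2: arr=0 -> substrate=0 bound=0 product=0
t=3: arr=2 -> substrate=0 bound=2 product=0
t=4: arr=2 -> substrate=1 bound=3 product=0
t=5: arr=0 -> substrate=0 bound=2 product=2
t=6: arr=3 -> substrate=1 bound=3 product=3
t=7: arr=3 -> substrate=3 bound=3 product=4
t=8: arr=2 -> substrate=3 bound=3 product=6
t=9: arr=0 -> substrate=2 bound=3 product=7
t=10: arr=2 -> substrate=2 bound=3 product=9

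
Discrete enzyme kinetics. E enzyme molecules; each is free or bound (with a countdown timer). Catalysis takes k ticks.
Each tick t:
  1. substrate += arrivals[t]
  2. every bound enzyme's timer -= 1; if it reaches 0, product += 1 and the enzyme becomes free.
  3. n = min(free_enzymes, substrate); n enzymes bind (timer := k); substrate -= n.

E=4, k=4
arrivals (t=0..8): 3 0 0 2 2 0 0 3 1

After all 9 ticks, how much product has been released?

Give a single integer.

t=0: arr=3 -> substrate=0 bound=3 product=0
t=1: arr=0 -> substrate=0 bound=3 product=0
t=2: arr=0 -> substrate=0 bound=3 product=0
t=3: arr=2 -> substrate=1 bound=4 product=0
t=4: arr=2 -> substrate=0 bound=4 product=3
t=5: arr=0 -> substrate=0 bound=4 product=3
t=6: arr=0 -> substrate=0 bound=4 product=3
t=7: arr=3 -> substrate=2 bound=4 product=4
t=8: arr=1 -> substrate=0 bound=4 product=7

Answer: 7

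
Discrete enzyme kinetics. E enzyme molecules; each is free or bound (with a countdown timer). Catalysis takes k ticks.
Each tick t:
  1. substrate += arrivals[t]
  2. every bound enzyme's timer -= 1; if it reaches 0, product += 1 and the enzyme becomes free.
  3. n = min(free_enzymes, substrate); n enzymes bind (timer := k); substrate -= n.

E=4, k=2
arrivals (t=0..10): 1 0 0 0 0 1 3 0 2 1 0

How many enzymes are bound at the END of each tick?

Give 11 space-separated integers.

Answer: 1 1 0 0 0 1 4 3 2 3 1

Derivation:
t=0: arr=1 -> substrate=0 bound=1 product=0
t=1: arr=0 -> substrate=0 bound=1 product=0
t=2: arr=0 -> substrate=0 bound=0 product=1
t=3: arr=0 -> substrate=0 bound=0 product=1
t=4: arr=0 -> substrate=0 bound=0 product=1
t=5: arr=1 -> substrate=0 bound=1 product=1
t=6: arr=3 -> substrate=0 bound=4 product=1
t=7: arr=0 -> substrate=0 bound=3 product=2
t=8: arr=2 -> substrate=0 bound=2 product=5
t=9: arr=1 -> substrate=0 bound=3 product=5
t=10: arr=0 -> substrate=0 bound=1 product=7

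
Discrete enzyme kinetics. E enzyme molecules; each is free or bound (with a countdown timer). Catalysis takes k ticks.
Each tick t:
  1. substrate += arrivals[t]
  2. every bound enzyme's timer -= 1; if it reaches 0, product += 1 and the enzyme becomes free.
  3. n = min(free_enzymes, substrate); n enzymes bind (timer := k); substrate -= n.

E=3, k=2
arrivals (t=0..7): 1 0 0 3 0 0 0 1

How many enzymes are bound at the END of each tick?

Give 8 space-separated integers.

Answer: 1 1 0 3 3 0 0 1

Derivation:
t=0: arr=1 -> substrate=0 bound=1 product=0
t=1: arr=0 -> substrate=0 bound=1 product=0
t=2: arr=0 -> substrate=0 bound=0 product=1
t=3: arr=3 -> substrate=0 bound=3 product=1
t=4: arr=0 -> substrate=0 bound=3 product=1
t=5: arr=0 -> substrate=0 bound=0 product=4
t=6: arr=0 -> substrate=0 bound=0 product=4
t=7: arr=1 -> substrate=0 bound=1 product=4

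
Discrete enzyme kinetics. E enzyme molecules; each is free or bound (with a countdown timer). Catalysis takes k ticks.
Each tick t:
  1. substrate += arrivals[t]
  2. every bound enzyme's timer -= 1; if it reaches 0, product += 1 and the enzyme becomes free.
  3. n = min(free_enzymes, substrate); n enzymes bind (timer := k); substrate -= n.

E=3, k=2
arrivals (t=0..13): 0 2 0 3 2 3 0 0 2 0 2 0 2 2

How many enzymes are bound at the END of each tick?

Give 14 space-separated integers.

Answer: 0 2 2 3 3 3 3 2 3 2 3 2 2 3

Derivation:
t=0: arr=0 -> substrate=0 bound=0 product=0
t=1: arr=2 -> substrate=0 bound=2 product=0
t=2: arr=0 -> substrate=0 bound=2 product=0
t=3: arr=3 -> substrate=0 bound=3 product=2
t=4: arr=2 -> substrate=2 bound=3 product=2
t=5: arr=3 -> substrate=2 bound=3 product=5
t=6: arr=0 -> substrate=2 bound=3 product=5
t=7: arr=0 -> substrate=0 bound=2 product=8
t=8: arr=2 -> substrate=1 bound=3 product=8
t=9: arr=0 -> substrate=0 bound=2 product=10
t=10: arr=2 -> substrate=0 bound=3 product=11
t=11: arr=0 -> substrate=0 bound=2 product=12
t=12: arr=2 -> substrate=0 bound=2 product=14
t=13: arr=2 -> substrate=1 bound=3 product=14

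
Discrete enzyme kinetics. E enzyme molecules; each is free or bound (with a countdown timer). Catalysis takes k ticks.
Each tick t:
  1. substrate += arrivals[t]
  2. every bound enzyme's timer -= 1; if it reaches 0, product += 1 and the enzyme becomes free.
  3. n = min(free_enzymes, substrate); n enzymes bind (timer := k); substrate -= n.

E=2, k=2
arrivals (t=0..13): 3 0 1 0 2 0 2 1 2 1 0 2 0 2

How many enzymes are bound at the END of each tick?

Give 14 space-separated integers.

t=0: arr=3 -> substrate=1 bound=2 product=0
t=1: arr=0 -> substrate=1 bound=2 product=0
t=2: arr=1 -> substrate=0 bound=2 product=2
t=3: arr=0 -> substrate=0 bound=2 product=2
t=4: arr=2 -> substrate=0 bound=2 product=4
t=5: arr=0 -> substrate=0 bound=2 product=4
t=6: arr=2 -> substrate=0 bound=2 product=6
t=7: arr=1 -> substrate=1 bound=2 product=6
t=8: arr=2 -> substrate=1 bound=2 product=8
t=9: arr=1 -> substrate=2 bound=2 product=8
t=10: arr=0 -> substrate=0 bound=2 product=10
t=11: arr=2 -> substrate=2 bound=2 product=10
t=12: arr=0 -> substrate=0 bound=2 product=12
t=13: arr=2 -> substrate=2 bound=2 product=12

Answer: 2 2 2 2 2 2 2 2 2 2 2 2 2 2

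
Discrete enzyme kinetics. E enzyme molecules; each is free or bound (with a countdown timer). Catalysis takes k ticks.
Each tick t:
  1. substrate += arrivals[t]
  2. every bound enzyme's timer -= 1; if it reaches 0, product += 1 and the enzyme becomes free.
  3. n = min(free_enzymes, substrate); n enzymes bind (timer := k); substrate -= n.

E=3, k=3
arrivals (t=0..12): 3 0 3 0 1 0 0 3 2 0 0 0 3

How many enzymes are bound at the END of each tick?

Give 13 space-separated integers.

Answer: 3 3 3 3 3 3 1 3 3 3 3 3 3

Derivation:
t=0: arr=3 -> substrate=0 bound=3 product=0
t=1: arr=0 -> substrate=0 bound=3 product=0
t=2: arr=3 -> substrate=3 bound=3 product=0
t=3: arr=0 -> substrate=0 bound=3 product=3
t=4: arr=1 -> substrate=1 bound=3 product=3
t=5: arr=0 -> substrate=1 bound=3 product=3
t=6: arr=0 -> substrate=0 bound=1 product=6
t=7: arr=3 -> substrate=1 bound=3 product=6
t=8: arr=2 -> substrate=3 bound=3 product=6
t=9: arr=0 -> substrate=2 bound=3 product=7
t=10: arr=0 -> substrate=0 bound=3 product=9
t=11: arr=0 -> substrate=0 bound=3 product=9
t=12: arr=3 -> substrate=2 bound=3 product=10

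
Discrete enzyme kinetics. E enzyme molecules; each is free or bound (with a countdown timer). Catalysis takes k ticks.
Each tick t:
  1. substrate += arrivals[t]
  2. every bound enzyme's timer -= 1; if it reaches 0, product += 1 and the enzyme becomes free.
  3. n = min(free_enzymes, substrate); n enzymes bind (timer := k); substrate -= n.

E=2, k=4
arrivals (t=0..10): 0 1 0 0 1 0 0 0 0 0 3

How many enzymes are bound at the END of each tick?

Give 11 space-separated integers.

t=0: arr=0 -> substrate=0 bound=0 product=0
t=1: arr=1 -> substrate=0 bound=1 product=0
t=2: arr=0 -> substrate=0 bound=1 product=0
t=3: arr=0 -> substrate=0 bound=1 product=0
t=4: arr=1 -> substrate=0 bound=2 product=0
t=5: arr=0 -> substrate=0 bound=1 product=1
t=6: arr=0 -> substrate=0 bound=1 product=1
t=7: arr=0 -> substrate=0 bound=1 product=1
t=8: arr=0 -> substrate=0 bound=0 product=2
t=9: arr=0 -> substrate=0 bound=0 product=2
t=10: arr=3 -> substrate=1 bound=2 product=2

Answer: 0 1 1 1 2 1 1 1 0 0 2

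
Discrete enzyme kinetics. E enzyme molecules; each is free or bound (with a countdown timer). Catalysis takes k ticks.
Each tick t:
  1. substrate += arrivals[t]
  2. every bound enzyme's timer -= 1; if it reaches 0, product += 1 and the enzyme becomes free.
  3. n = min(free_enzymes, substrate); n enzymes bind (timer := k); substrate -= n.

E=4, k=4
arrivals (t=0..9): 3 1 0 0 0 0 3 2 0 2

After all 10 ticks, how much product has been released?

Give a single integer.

Answer: 4

Derivation:
t=0: arr=3 -> substrate=0 bound=3 product=0
t=1: arr=1 -> substrate=0 bound=4 product=0
t=2: arr=0 -> substrate=0 bound=4 product=0
t=3: arr=0 -> substrate=0 bound=4 product=0
t=4: arr=0 -> substrate=0 bound=1 product=3
t=5: arr=0 -> substrate=0 bound=0 product=4
t=6: arr=3 -> substrate=0 bound=3 product=4
t=7: arr=2 -> substrate=1 bound=4 product=4
t=8: arr=0 -> substrate=1 bound=4 product=4
t=9: arr=2 -> substrate=3 bound=4 product=4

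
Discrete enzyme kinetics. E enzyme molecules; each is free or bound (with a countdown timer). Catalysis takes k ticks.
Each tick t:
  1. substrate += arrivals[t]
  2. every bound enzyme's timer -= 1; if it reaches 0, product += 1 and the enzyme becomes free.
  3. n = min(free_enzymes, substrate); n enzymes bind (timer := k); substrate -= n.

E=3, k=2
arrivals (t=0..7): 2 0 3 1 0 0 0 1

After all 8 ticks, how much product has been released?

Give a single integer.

Answer: 6

Derivation:
t=0: arr=2 -> substrate=0 bound=2 product=0
t=1: arr=0 -> substrate=0 bound=2 product=0
t=2: arr=3 -> substrate=0 bound=3 product=2
t=3: arr=1 -> substrate=1 bound=3 product=2
t=4: arr=0 -> substrate=0 bound=1 product=5
t=5: arr=0 -> substrate=0 bound=1 product=5
t=6: arr=0 -> substrate=0 bound=0 product=6
t=7: arr=1 -> substrate=0 bound=1 product=6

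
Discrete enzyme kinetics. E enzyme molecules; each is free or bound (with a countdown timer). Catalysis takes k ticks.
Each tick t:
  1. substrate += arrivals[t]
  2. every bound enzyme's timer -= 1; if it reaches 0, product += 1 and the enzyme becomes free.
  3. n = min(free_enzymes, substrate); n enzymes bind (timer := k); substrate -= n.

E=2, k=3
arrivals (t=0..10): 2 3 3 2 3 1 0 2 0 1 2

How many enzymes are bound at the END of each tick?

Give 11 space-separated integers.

t=0: arr=2 -> substrate=0 bound=2 product=0
t=1: arr=3 -> substrate=3 bound=2 product=0
t=2: arr=3 -> substrate=6 bound=2 product=0
t=3: arr=2 -> substrate=6 bound=2 product=2
t=4: arr=3 -> substrate=9 bound=2 product=2
t=5: arr=1 -> substrate=10 bound=2 product=2
t=6: arr=0 -> substrate=8 bound=2 product=4
t=7: arr=2 -> substrate=10 bound=2 product=4
t=8: arr=0 -> substrate=10 bound=2 product=4
t=9: arr=1 -> substrate=9 bound=2 product=6
t=10: arr=2 -> substrate=11 bound=2 product=6

Answer: 2 2 2 2 2 2 2 2 2 2 2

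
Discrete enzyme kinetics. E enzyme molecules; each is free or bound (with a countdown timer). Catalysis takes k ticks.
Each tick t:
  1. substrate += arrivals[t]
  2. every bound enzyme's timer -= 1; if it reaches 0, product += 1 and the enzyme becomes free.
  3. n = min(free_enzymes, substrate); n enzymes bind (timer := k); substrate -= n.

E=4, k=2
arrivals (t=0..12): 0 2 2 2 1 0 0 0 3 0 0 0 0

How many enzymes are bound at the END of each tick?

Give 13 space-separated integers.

t=0: arr=0 -> substrate=0 bound=0 product=0
t=1: arr=2 -> substrate=0 bound=2 product=0
t=2: arr=2 -> substrate=0 bound=4 product=0
t=3: arr=2 -> substrate=0 bound=4 product=2
t=4: arr=1 -> substrate=0 bound=3 product=4
t=5: arr=0 -> substrate=0 bound=1 product=6
t=6: arr=0 -> substrate=0 bound=0 product=7
t=7: arr=0 -> substrate=0 bound=0 product=7
t=8: arr=3 -> substrate=0 bound=3 product=7
t=9: arr=0 -> substrate=0 bound=3 product=7
t=10: arr=0 -> substrate=0 bound=0 product=10
t=11: arr=0 -> substrate=0 bound=0 product=10
t=12: arr=0 -> substrate=0 bound=0 product=10

Answer: 0 2 4 4 3 1 0 0 3 3 0 0 0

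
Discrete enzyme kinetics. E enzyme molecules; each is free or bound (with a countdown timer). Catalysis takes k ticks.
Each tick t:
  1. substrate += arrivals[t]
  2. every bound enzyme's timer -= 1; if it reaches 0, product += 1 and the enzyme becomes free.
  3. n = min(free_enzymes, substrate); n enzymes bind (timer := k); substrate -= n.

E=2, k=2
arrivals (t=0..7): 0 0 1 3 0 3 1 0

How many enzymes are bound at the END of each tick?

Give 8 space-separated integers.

Answer: 0 0 1 2 2 2 2 2

Derivation:
t=0: arr=0 -> substrate=0 bound=0 product=0
t=1: arr=0 -> substrate=0 bound=0 product=0
t=2: arr=1 -> substrate=0 bound=1 product=0
t=3: arr=3 -> substrate=2 bound=2 product=0
t=4: arr=0 -> substrate=1 bound=2 product=1
t=5: arr=3 -> substrate=3 bound=2 product=2
t=6: arr=1 -> substrate=3 bound=2 product=3
t=7: arr=0 -> substrate=2 bound=2 product=4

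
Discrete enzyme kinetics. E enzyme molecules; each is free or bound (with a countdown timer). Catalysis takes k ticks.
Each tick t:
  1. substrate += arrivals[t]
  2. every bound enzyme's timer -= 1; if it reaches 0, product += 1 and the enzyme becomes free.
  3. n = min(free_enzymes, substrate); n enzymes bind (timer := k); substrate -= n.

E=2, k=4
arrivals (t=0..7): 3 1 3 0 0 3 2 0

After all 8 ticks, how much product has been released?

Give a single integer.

Answer: 2

Derivation:
t=0: arr=3 -> substrate=1 bound=2 product=0
t=1: arr=1 -> substrate=2 bound=2 product=0
t=2: arr=3 -> substrate=5 bound=2 product=0
t=3: arr=0 -> substrate=5 bound=2 product=0
t=4: arr=0 -> substrate=3 bound=2 product=2
t=5: arr=3 -> substrate=6 bound=2 product=2
t=6: arr=2 -> substrate=8 bound=2 product=2
t=7: arr=0 -> substrate=8 bound=2 product=2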